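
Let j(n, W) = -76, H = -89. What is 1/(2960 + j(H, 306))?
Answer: 1/2884 ≈ 0.00034674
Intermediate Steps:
1/(2960 + j(H, 306)) = 1/(2960 - 76) = 1/2884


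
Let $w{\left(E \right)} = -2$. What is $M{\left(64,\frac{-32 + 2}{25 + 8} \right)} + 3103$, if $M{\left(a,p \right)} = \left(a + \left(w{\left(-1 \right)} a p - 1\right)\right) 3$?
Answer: $\frac{40052}{11} \approx 3641.1$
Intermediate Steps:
$M{\left(a,p \right)} = -3 + 3 a - 6 a p$ ($M{\left(a,p \right)} = \left(a + \left(- 2 a p - 1\right)\right) 3 = \left(a - \left(1 + 2 a p\right)\right) 3 = \left(-1 + a - 2 a p\right) 3 = -3 + 3 a - 6 a p$)
$M{\left(64,\frac{-32 + 2}{25 + 8} \right)} + 3103 = \left(-3 + 3 \cdot 64 - 384 \frac{-32 + 2}{25 + 8}\right) + 3103 = \left(-3 + 192 - 384 \left(- \frac{30}{33}\right)\right) + 3103 = \left(-3 + 192 - 384 \left(\left(-30\right) \frac{1}{33}\right)\right) + 3103 = \left(-3 + 192 - 384 \left(- \frac{10}{11}\right)\right) + 3103 = \left(-3 + 192 + \frac{3840}{11}\right) + 3103 = \frac{5919}{11} + 3103 = \frac{40052}{11}$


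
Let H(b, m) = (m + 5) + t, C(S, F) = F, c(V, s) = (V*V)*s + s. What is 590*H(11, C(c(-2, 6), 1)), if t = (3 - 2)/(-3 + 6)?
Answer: 11210/3 ≈ 3736.7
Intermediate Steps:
t = ⅓ (t = 1/3 = 1*(⅓) = ⅓ ≈ 0.33333)
c(V, s) = s + s*V² (c(V, s) = V²*s + s = s*V² + s = s + s*V²)
H(b, m) = 16/3 + m (H(b, m) = (m + 5) + ⅓ = (5 + m) + ⅓ = 16/3 + m)
590*H(11, C(c(-2, 6), 1)) = 590*(16/3 + 1) = 590*(19/3) = 11210/3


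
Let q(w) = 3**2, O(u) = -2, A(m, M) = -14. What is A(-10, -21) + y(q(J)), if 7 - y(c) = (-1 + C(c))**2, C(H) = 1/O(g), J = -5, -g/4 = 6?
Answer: -37/4 ≈ -9.2500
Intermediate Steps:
g = -24 (g = -4*6 = -24)
q(w) = 9
C(H) = -1/2 (C(H) = 1/(-2) = -1/2)
y(c) = 19/4 (y(c) = 7 - (-1 - 1/2)**2 = 7 - (-3/2)**2 = 7 - 1*9/4 = 7 - 9/4 = 19/4)
A(-10, -21) + y(q(J)) = -14 + 19/4 = -37/4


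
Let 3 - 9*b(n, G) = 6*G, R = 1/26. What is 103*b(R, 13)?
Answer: -2575/3 ≈ -858.33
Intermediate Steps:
R = 1/26 ≈ 0.038462
b(n, G) = 1/3 - 2*G/3
103*b(R, 13) = 103*(1/3 - 2/3*13) = 103*(1/3 - 26/3) = 103*(-25/3) = -2575/3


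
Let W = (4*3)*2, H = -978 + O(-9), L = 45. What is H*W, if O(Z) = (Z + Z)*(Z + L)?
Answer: -39024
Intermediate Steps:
O(Z) = 2*Z*(45 + Z) (O(Z) = (Z + Z)*(Z + 45) = (2*Z)*(45 + Z) = 2*Z*(45 + Z))
H = -1626 (H = -978 + 2*(-9)*(45 - 9) = -978 + 2*(-9)*36 = -978 - 648 = -1626)
W = 24 (W = 12*2 = 24)
H*W = -1626*24 = -39024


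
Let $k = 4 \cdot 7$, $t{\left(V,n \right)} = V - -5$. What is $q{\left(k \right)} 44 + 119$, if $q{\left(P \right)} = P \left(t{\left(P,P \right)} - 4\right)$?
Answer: $35847$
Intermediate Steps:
$t{\left(V,n \right)} = 5 + V$ ($t{\left(V,n \right)} = V + 5 = 5 + V$)
$k = 28$
$q{\left(P \right)} = P \left(1 + P\right)$ ($q{\left(P \right)} = P \left(\left(5 + P\right) - 4\right) = P \left(1 + P\right)$)
$q{\left(k \right)} 44 + 119 = 28 \left(1 + 28\right) 44 + 119 = 28 \cdot 29 \cdot 44 + 119 = 812 \cdot 44 + 119 = 35728 + 119 = 35847$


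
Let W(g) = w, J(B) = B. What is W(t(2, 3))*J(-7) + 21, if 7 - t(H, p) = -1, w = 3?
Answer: 0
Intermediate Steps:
t(H, p) = 8 (t(H, p) = 7 - 1*(-1) = 7 + 1 = 8)
W(g) = 3
W(t(2, 3))*J(-7) + 21 = 3*(-7) + 21 = -21 + 21 = 0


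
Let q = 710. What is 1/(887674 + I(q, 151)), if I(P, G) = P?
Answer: 1/888384 ≈ 1.1256e-6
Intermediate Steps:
1/(887674 + I(q, 151)) = 1/(887674 + 710) = 1/888384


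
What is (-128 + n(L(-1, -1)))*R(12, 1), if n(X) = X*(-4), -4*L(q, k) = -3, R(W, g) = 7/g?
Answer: -917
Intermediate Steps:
L(q, k) = ¾ (L(q, k) = -¼*(-3) = ¾)
n(X) = -4*X
(-128 + n(L(-1, -1)))*R(12, 1) = (-128 - 4*¾)*(7/1) = (-128 - 3)*(7*1) = -131*7 = -917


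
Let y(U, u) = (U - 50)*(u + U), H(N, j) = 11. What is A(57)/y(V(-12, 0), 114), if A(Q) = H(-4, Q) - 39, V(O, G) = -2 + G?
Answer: 1/208 ≈ 0.0048077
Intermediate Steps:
y(U, u) = (-50 + U)*(U + u)
A(Q) = -28 (A(Q) = 11 - 39 = -28)
A(57)/y(V(-12, 0), 114) = -28/((-2 + 0)**2 - 50*(-2 + 0) - 50*114 + (-2 + 0)*114) = -28/((-2)**2 - 50*(-2) - 5700 - 2*114) = -28/(4 + 100 - 5700 - 228) = -28/(-5824) = -28*(-1/5824) = 1/208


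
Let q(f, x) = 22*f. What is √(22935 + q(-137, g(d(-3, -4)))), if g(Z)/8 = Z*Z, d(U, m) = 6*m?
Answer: √19921 ≈ 141.14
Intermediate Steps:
g(Z) = 8*Z² (g(Z) = 8*(Z*Z) = 8*Z²)
√(22935 + q(-137, g(d(-3, -4)))) = √(22935 + 22*(-137)) = √(22935 - 3014) = √19921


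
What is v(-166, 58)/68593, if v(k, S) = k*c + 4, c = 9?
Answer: -1490/68593 ≈ -0.021722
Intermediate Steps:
v(k, S) = 4 + 9*k (v(k, S) = k*9 + 4 = 9*k + 4 = 4 + 9*k)
v(-166, 58)/68593 = (4 + 9*(-166))/68593 = (4 - 1494)*(1/68593) = -1490*1/68593 = -1490/68593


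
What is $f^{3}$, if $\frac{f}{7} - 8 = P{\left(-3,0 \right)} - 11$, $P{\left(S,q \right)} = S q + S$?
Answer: $-74088$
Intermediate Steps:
$P{\left(S,q \right)} = S + S q$
$f = -42$ ($f = 56 + 7 \left(- 3 \left(1 + 0\right) - 11\right) = 56 + 7 \left(\left(-3\right) 1 - 11\right) = 56 + 7 \left(-3 - 11\right) = 56 + 7 \left(-14\right) = 56 - 98 = -42$)
$f^{3} = \left(-42\right)^{3} = -74088$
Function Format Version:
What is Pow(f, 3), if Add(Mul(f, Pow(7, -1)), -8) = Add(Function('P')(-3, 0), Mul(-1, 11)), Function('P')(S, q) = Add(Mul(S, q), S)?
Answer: -74088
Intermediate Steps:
Function('P')(S, q) = Add(S, Mul(S, q))
f = -42 (f = Add(56, Mul(7, Add(Mul(-3, Add(1, 0)), Mul(-1, 11)))) = Add(56, Mul(7, Add(Mul(-3, 1), -11))) = Add(56, Mul(7, Add(-3, -11))) = Add(56, Mul(7, -14)) = Add(56, -98) = -42)
Pow(f, 3) = Pow(-42, 3) = -74088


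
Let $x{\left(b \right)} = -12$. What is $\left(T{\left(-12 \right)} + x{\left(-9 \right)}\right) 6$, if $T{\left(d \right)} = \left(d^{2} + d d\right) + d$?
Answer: $1584$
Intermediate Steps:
$T{\left(d \right)} = d + 2 d^{2}$ ($T{\left(d \right)} = \left(d^{2} + d^{2}\right) + d = 2 d^{2} + d = d + 2 d^{2}$)
$\left(T{\left(-12 \right)} + x{\left(-9 \right)}\right) 6 = \left(- 12 \left(1 + 2 \left(-12\right)\right) - 12\right) 6 = \left(- 12 \left(1 - 24\right) - 12\right) 6 = \left(\left(-12\right) \left(-23\right) - 12\right) 6 = \left(276 - 12\right) 6 = 264 \cdot 6 = 1584$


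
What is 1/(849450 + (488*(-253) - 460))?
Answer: 1/725526 ≈ 1.3783e-6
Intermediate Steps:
1/(849450 + (488*(-253) - 460)) = 1/(849450 + (-123464 - 460)) = 1/(849450 - 123924) = 1/725526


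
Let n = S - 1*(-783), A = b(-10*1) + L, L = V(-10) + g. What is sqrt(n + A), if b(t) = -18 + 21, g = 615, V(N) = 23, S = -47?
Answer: 9*sqrt(17) ≈ 37.108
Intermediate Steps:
b(t) = 3
L = 638 (L = 23 + 615 = 638)
A = 641 (A = 3 + 638 = 641)
n = 736 (n = -47 - 1*(-783) = -47 + 783 = 736)
sqrt(n + A) = sqrt(736 + 641) = sqrt(1377) = 9*sqrt(17)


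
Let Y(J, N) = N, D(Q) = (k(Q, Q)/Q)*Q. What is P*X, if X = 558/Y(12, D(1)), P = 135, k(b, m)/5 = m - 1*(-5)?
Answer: 2511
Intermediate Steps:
k(b, m) = 25 + 5*m (k(b, m) = 5*(m - 1*(-5)) = 5*(m + 5) = 5*(5 + m) = 25 + 5*m)
D(Q) = 25 + 5*Q (D(Q) = ((25 + 5*Q)/Q)*Q = 25 + 5*Q)
X = 93/5 (X = 558/(25 + 5*1) = 558/(25 + 5) = 558/30 = 558*(1/30) = 93/5 ≈ 18.600)
P*X = 135*(93/5) = 2511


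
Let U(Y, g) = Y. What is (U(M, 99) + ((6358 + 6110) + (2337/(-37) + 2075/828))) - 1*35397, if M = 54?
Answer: -702656761/30636 ≈ -22936.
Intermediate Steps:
(U(M, 99) + ((6358 + 6110) + (2337/(-37) + 2075/828))) - 1*35397 = (54 + ((6358 + 6110) + (2337/(-37) + 2075/828))) - 1*35397 = (54 + (12468 + (2337*(-1/37) + 2075*(1/828)))) - 35397 = (54 + (12468 + (-2337/37 + 2075/828))) - 35397 = (54 + (12468 - 1858261/30636)) - 35397 = (54 + 380111387/30636) - 35397 = 381765731/30636 - 35397 = -702656761/30636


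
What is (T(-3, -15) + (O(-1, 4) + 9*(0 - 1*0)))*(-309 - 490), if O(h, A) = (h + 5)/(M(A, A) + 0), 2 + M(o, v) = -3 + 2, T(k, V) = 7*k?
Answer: 53533/3 ≈ 17844.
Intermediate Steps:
M(o, v) = -3 (M(o, v) = -2 + (-3 + 2) = -2 - 1 = -3)
O(h, A) = -5/3 - h/3 (O(h, A) = (h + 5)/(-3 + 0) = (5 + h)/(-3) = (5 + h)*(-1/3) = -5/3 - h/3)
(T(-3, -15) + (O(-1, 4) + 9*(0 - 1*0)))*(-309 - 490) = (7*(-3) + ((-5/3 - 1/3*(-1)) + 9*(0 - 1*0)))*(-309 - 490) = (-21 + ((-5/3 + 1/3) + 9*(0 + 0)))*(-799) = (-21 + (-4/3 + 9*0))*(-799) = (-21 + (-4/3 + 0))*(-799) = (-21 - 4/3)*(-799) = -67/3*(-799) = 53533/3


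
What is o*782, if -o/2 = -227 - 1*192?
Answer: 655316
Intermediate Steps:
o = 838 (o = -2*(-227 - 1*192) = -2*(-227 - 192) = -2*(-419) = 838)
o*782 = 838*782 = 655316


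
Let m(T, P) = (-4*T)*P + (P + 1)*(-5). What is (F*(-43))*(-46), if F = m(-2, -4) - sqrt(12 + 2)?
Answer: -33626 - 1978*sqrt(14) ≈ -41027.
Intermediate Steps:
m(T, P) = -5 - 5*P - 4*P*T (m(T, P) = -4*P*T + (1 + P)*(-5) = -4*P*T + (-5 - 5*P) = -5 - 5*P - 4*P*T)
F = -17 - sqrt(14) (F = (-5 - 5*(-4) - 4*(-4)*(-2)) - sqrt(12 + 2) = (-5 + 20 - 32) - sqrt(14) = -17 - sqrt(14) ≈ -20.742)
(F*(-43))*(-46) = ((-17 - sqrt(14))*(-43))*(-46) = (731 + 43*sqrt(14))*(-46) = -33626 - 1978*sqrt(14)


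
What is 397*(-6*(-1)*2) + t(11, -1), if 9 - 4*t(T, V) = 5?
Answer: 4765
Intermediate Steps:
t(T, V) = 1 (t(T, V) = 9/4 - 1/4*5 = 9/4 - 5/4 = 1)
397*(-6*(-1)*2) + t(11, -1) = 397*(-6*(-1)*2) + 1 = 397*(6*2) + 1 = 397*12 + 1 = 4764 + 1 = 4765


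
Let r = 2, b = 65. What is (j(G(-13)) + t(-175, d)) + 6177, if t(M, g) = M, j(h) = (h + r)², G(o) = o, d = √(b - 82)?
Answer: 6123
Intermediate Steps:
d = I*√17 (d = √(65 - 82) = √(-17) = I*√17 ≈ 4.1231*I)
j(h) = (2 + h)² (j(h) = (h + 2)² = (2 + h)²)
(j(G(-13)) + t(-175, d)) + 6177 = ((2 - 13)² - 175) + 6177 = ((-11)² - 175) + 6177 = (121 - 175) + 6177 = -54 + 6177 = 6123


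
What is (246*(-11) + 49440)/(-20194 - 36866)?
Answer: -7789/9510 ≈ -0.81903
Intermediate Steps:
(246*(-11) + 49440)/(-20194 - 36866) = (-2706 + 49440)/(-57060) = 46734*(-1/57060) = -7789/9510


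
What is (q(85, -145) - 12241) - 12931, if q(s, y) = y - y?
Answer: -25172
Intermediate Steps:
q(s, y) = 0
(q(85, -145) - 12241) - 12931 = (0 - 12241) - 12931 = -12241 - 12931 = -25172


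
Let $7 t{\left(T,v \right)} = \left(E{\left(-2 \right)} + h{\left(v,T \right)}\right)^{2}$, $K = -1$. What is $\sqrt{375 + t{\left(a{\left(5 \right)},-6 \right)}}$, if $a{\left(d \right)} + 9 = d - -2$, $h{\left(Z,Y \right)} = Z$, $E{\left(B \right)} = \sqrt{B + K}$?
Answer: $\frac{\sqrt{18606 - 84 i \sqrt{3}}}{7} \approx 19.486 - 0.076187 i$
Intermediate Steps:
$E{\left(B \right)} = \sqrt{-1 + B}$ ($E{\left(B \right)} = \sqrt{B - 1} = \sqrt{-1 + B}$)
$a{\left(d \right)} = -7 + d$ ($a{\left(d \right)} = -9 + \left(d - -2\right) = -9 + \left(d + 2\right) = -9 + \left(2 + d\right) = -7 + d$)
$t{\left(T,v \right)} = \frac{\left(v + i \sqrt{3}\right)^{2}}{7}$ ($t{\left(T,v \right)} = \frac{\left(\sqrt{-1 - 2} + v\right)^{2}}{7} = \frac{\left(\sqrt{-3} + v\right)^{2}}{7} = \frac{\left(i \sqrt{3} + v\right)^{2}}{7} = \frac{\left(v + i \sqrt{3}\right)^{2}}{7}$)
$\sqrt{375 + t{\left(a{\left(5 \right)},-6 \right)}} = \sqrt{375 + \frac{\left(-6 + i \sqrt{3}\right)^{2}}{7}}$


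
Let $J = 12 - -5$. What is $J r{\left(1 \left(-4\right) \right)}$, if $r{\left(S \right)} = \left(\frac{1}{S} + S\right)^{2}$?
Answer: $\frac{4913}{16} \approx 307.06$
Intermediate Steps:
$J = 17$ ($J = 12 + 5 = 17$)
$r{\left(S \right)} = \left(S + \frac{1}{S}\right)^{2}$
$J r{\left(1 \left(-4\right) \right)} = 17 \frac{\left(1 + \left(1 \left(-4\right)\right)^{2}\right)^{2}}{16} = 17 \frac{\left(1 + \left(-4\right)^{2}\right)^{2}}{16} = 17 \frac{\left(1 + 16\right)^{2}}{16} = 17 \frac{17^{2}}{16} = 17 \cdot \frac{1}{16} \cdot 289 = 17 \cdot \frac{289}{16} = \frac{4913}{16}$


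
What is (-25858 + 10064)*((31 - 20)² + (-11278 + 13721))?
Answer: -40495816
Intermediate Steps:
(-25858 + 10064)*((31 - 20)² + (-11278 + 13721)) = -15794*(11² + 2443) = -15794*(121 + 2443) = -15794*2564 = -40495816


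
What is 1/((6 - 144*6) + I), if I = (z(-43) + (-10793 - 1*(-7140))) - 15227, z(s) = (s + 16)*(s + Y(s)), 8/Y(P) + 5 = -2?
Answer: -7/129823 ≈ -5.3920e-5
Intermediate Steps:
Y(P) = -8/7 (Y(P) = 8/(-5 - 2) = 8/(-7) = 8*(-⅐) = -8/7)
z(s) = (16 + s)*(-8/7 + s) (z(s) = (s + 16)*(s - 8/7) = (16 + s)*(-8/7 + s))
I = -123817/7 (I = ((-128/7 + (-43)² + (104/7)*(-43)) + (-10793 - 1*(-7140))) - 15227 = ((-128/7 + 1849 - 4472/7) + (-10793 + 7140)) - 15227 = (8343/7 - 3653) - 15227 = -17228/7 - 15227 = -123817/7 ≈ -17688.)
1/((6 - 144*6) + I) = 1/((6 - 144*6) - 123817/7) = 1/((6 - 864) - 123817/7) = 1/(-858 - 123817/7) = 1/(-129823/7) = -7/129823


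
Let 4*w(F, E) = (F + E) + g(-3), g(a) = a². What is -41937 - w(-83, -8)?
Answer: -83833/2 ≈ -41917.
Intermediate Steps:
w(F, E) = 9/4 + E/4 + F/4 (w(F, E) = ((F + E) + (-3)²)/4 = ((E + F) + 9)/4 = (9 + E + F)/4 = 9/4 + E/4 + F/4)
-41937 - w(-83, -8) = -41937 - (9/4 + (¼)*(-8) + (¼)*(-83)) = -41937 - (9/4 - 2 - 83/4) = -41937 - 1*(-41/2) = -41937 + 41/2 = -83833/2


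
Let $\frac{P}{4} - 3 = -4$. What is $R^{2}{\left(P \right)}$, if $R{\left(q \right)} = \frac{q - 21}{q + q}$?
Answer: $\frac{625}{64} \approx 9.7656$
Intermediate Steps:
$P = -4$ ($P = 12 + 4 \left(-4\right) = 12 - 16 = -4$)
$R{\left(q \right)} = \frac{-21 + q}{2 q}$
$R^{2}{\left(P \right)} = \left(\frac{-21 - 4}{2 \left(-4\right)}\right)^{2} = \left(\frac{1}{2} \left(- \frac{1}{4}\right) \left(-25\right)\right)^{2} = \left(\frac{25}{8}\right)^{2} = \frac{625}{64}$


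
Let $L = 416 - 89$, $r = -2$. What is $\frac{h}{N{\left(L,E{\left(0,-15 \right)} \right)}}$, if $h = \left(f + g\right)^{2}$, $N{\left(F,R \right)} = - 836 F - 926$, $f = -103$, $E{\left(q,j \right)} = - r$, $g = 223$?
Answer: $- \frac{7200}{137149} \approx -0.052498$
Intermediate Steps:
$E{\left(q,j \right)} = 2$ ($E{\left(q,j \right)} = \left(-1\right) \left(-2\right) = 2$)
$L = 327$ ($L = 416 - 89 = 327$)
$N{\left(F,R \right)} = -926 - 836 F$
$h = 14400$ ($h = \left(-103 + 223\right)^{2} = 120^{2} = 14400$)
$\frac{h}{N{\left(L,E{\left(0,-15 \right)} \right)}} = \frac{14400}{-926 - 273372} = \frac{14400}{-274298} = 14400 \left(- \frac{1}{274298}\right) = - \frac{7200}{137149}$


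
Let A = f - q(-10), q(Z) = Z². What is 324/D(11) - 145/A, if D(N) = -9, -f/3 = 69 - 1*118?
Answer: -1837/47 ≈ -39.085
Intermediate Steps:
f = 147 (f = -3*(69 - 1*118) = -3*(69 - 118) = -3*(-49) = 147)
A = 47 (A = 147 - 1*(-10)² = 147 - 1*100 = 147 - 100 = 47)
324/D(11) - 145/A = 324/(-9) - 145/47 = 324*(-⅑) - 145*1/47 = -36 - 145/47 = -1837/47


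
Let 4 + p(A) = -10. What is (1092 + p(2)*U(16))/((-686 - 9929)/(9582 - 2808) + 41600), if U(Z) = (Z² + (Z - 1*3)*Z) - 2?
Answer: -36417024/281787785 ≈ -0.12924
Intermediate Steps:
p(A) = -14 (p(A) = -4 - 10 = -14)
U(Z) = -2 + Z² + Z*(-3 + Z) (U(Z) = (Z² + (Z - 3)*Z) - 2 = (Z² + (-3 + Z)*Z) - 2 = (Z² + Z*(-3 + Z)) - 2 = -2 + Z² + Z*(-3 + Z))
(1092 + p(2)*U(16))/((-686 - 9929)/(9582 - 2808) + 41600) = (1092 - 14*(-2 - 3*16 + 2*16²))/((-686 - 9929)/(9582 - 2808) + 41600) = (1092 - 14*(-2 - 48 + 2*256))/(-10615/6774 + 41600) = (1092 - 14*(-2 - 48 + 512))/(-10615*1/6774 + 41600) = (1092 - 14*462)/(-10615/6774 + 41600) = (1092 - 6468)/(281787785/6774) = -5376*6774/281787785 = -36417024/281787785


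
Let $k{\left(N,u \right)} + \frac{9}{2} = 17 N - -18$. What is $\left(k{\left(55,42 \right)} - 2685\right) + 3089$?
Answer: $\frac{2705}{2} \approx 1352.5$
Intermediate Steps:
$k{\left(N,u \right)} = \frac{27}{2} + 17 N$ ($k{\left(N,u \right)} = - \frac{9}{2} + \left(17 N - -18\right) = - \frac{9}{2} + \left(17 N + 18\right) = - \frac{9}{2} + \left(18 + 17 N\right) = \frac{27}{2} + 17 N$)
$\left(k{\left(55,42 \right)} - 2685\right) + 3089 = \left(\left(\frac{27}{2} + 17 \cdot 55\right) - 2685\right) + 3089 = \left(\left(\frac{27}{2} + 935\right) - 2685\right) + 3089 = \left(\frac{1897}{2} - 2685\right) + 3089 = - \frac{3473}{2} + 3089 = \frac{2705}{2}$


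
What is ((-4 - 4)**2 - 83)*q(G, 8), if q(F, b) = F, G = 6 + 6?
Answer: -228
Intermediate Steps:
G = 12
((-4 - 4)**2 - 83)*q(G, 8) = ((-4 - 4)**2 - 83)*12 = ((-8)**2 - 83)*12 = (64 - 83)*12 = -19*12 = -228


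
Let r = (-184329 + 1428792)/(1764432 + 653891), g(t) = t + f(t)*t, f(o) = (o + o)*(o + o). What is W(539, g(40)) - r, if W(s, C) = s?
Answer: 1302231634/2418323 ≈ 538.49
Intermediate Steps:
f(o) = 4*o² (f(o) = (2*o)*(2*o) = 4*o²)
g(t) = t + 4*t³ (g(t) = t + (4*t²)*t = t + 4*t³)
r = 1244463/2418323 ≈ 0.51460
W(539, g(40)) - r = 539 - 1*1244463/2418323 = 539 - 1244463/2418323 = 1302231634/2418323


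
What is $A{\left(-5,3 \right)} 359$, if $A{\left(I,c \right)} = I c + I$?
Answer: $-7180$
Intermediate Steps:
$A{\left(I,c \right)} = I + I c$
$A{\left(-5,3 \right)} 359 = - 5 \left(1 + 3\right) 359 = \left(-5\right) 4 \cdot 359 = \left(-20\right) 359 = -7180$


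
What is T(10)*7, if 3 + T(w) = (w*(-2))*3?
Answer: -441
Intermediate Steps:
T(w) = -3 - 6*w (T(w) = -3 + (w*(-2))*3 = -3 - 2*w*3 = -3 - 6*w)
T(10)*7 = (-3 - 6*10)*7 = (-3 - 60)*7 = -63*7 = -441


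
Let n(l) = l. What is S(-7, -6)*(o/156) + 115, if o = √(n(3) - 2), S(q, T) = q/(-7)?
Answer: 17941/156 ≈ 115.01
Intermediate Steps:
S(q, T) = -q/7 (S(q, T) = q*(-⅐) = -q/7)
o = 1 (o = √(3 - 2) = √1 = 1)
S(-7, -6)*(o/156) + 115 = (-⅐*(-7))*(1/156) + 115 = 1*(1*(1/156)) + 115 = 1*(1/156) + 115 = 1/156 + 115 = 17941/156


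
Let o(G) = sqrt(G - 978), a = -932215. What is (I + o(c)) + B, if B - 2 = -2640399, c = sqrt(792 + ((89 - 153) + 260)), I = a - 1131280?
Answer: -4703892 + I*sqrt(978 - 2*sqrt(247)) ≈ -4.7039e+6 + 30.766*I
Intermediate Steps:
I = -2063495 (I = -932215 - 1131280 = -2063495)
c = 2*sqrt(247) (c = sqrt(792 + (-64 + 260)) = sqrt(792 + 196) = sqrt(988) = 2*sqrt(247) ≈ 31.432)
o(G) = sqrt(-978 + G)
B = -2640397 (B = 2 - 2640399 = -2640397)
(I + o(c)) + B = (-2063495 + sqrt(-978 + 2*sqrt(247))) - 2640397 = -4703892 + sqrt(-978 + 2*sqrt(247))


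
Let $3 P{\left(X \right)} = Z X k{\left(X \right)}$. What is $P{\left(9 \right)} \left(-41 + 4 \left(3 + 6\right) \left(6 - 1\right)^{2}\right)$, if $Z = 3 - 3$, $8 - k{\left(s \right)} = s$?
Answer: $0$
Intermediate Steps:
$k{\left(s \right)} = 8 - s$
$Z = 0$
$P{\left(X \right)} = 0$ ($P{\left(X \right)} = \frac{0 X \left(8 - X\right)}{3} = \frac{0 \left(8 - X\right)}{3} = \frac{1}{3} \cdot 0 = 0$)
$P{\left(9 \right)} \left(-41 + 4 \left(3 + 6\right) \left(6 - 1\right)^{2}\right) = 0 \left(-41 + 4 \left(3 + 6\right) \left(6 - 1\right)^{2}\right) = 0 \left(-41 + 4 \cdot 9 \cdot 5^{2}\right) = 0 \left(-41 + 36 \cdot 25\right) = 0 \left(-41 + 900\right) = 0 \cdot 859 = 0$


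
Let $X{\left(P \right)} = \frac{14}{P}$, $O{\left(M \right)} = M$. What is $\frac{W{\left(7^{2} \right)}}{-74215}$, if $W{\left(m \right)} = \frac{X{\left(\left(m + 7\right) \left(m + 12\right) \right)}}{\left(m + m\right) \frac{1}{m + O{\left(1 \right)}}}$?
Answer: $- \frac{5}{177462908} \approx -2.8175 \cdot 10^{-8}$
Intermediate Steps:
$W{\left(m \right)} = \frac{7 \left(1 + m\right)}{m \left(7 + m\right) \left(12 + m\right)}$ ($W{\left(m \right)} = \frac{14 \frac{1}{\left(m + 7\right) \left(m + 12\right)}}{\left(m + m\right) \frac{1}{m + 1}} = \frac{14 \frac{1}{\left(7 + m\right) \left(12 + m\right)}}{2 m \frac{1}{1 + m}} = \frac{14}{\left(7 + m\right) \left(12 + m\right)} \frac{1 + m}{2 m} = \frac{7 \left(1 + m\right)}{m \left(7 + m\right) \left(12 + m\right)}$)
$\frac{W{\left(7^{2} \right)}}{-74215} = \frac{7 \frac{1}{7^{2}} \frac{1}{84 + \left(7^{2}\right)^{2} + 19 \cdot 7^{2}} \left(1 + 7^{2}\right)}{-74215} = \frac{7 \left(1 + 49\right)}{49 \left(84 + 49^{2} + 19 \cdot 49\right)} \left(- \frac{1}{74215}\right) = 7 \cdot \frac{1}{49} \frac{1}{84 + 2401 + 931} \cdot 50 \left(- \frac{1}{74215}\right) = 7 \cdot \frac{1}{49} \cdot \frac{1}{3416} \cdot 50 \left(- \frac{1}{74215}\right) = \frac{25}{11956} \left(- \frac{1}{74215}\right) = - \frac{5}{177462908}$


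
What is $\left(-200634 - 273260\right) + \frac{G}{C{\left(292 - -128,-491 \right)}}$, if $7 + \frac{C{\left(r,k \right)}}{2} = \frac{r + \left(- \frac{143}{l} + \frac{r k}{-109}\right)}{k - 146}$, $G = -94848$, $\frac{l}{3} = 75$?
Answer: $- \frac{19486284910418}{41510347} \approx -4.6943 \cdot 10^{5}$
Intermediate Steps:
$l = 225$ ($l = 3 \cdot 75 = 225$)
$C{\left(r,k \right)} = -14 + \frac{2 \left(- \frac{143}{225} + r - \frac{k r}{109}\right)}{-146 + k}$ ($C{\left(r,k \right)} = -14 + 2 \frac{r + \left(- \frac{143}{225} + \frac{r k}{-109}\right)}{k - 146} = -14 + 2 \frac{r + \left(\left(-143\right) \frac{1}{225} + k r \left(- \frac{1}{109}\right)\right)}{-146 + k} = -14 + 2 \frac{r - \left(\frac{143}{225} + \frac{k r}{109}\right)}{-146 + k} = -14 + 2 \frac{- \frac{143}{225} + r - \frac{k r}{109}}{-146 + k} = -14 + \frac{2 \left(- \frac{143}{225} + r - \frac{k r}{109}\right)}{-146 + k}$)
$\left(-200634 - 273260\right) + \frac{G}{C{\left(292 - -128,-491 \right)}} = \left(-200634 - 273260\right) - \frac{94848}{\frac{2}{24525} \frac{1}{-146 - 491} \left(25048963 - -84292425 + 24525 \left(292 - -128\right) - - 110475 \left(292 - -128\right)\right)} = -473894 - \frac{94848}{\frac{2}{24525} \frac{1}{-637} \left(25048963 + 84292425 + 24525 \left(292 + 128\right) - - 110475 \left(292 + 128\right)\right)} = -473894 - \frac{94848}{\frac{2}{24525} \left(- \frac{1}{637}\right) \left(25048963 + 84292425 + 24525 \cdot 420 - \left(-110475\right) 420\right)} = -473894 - \frac{94848}{\frac{2}{24525} \left(- \frac{1}{637}\right) \left(25048963 + 84292425 + 10300500 + 46399500\right)} = -473894 - \frac{94848}{\frac{2}{24525} \left(- \frac{1}{637}\right) 166041388} = -473894 - \frac{94848}{- \frac{332082776}{15622425}} = -473894 - - \frac{185219470800}{41510347} = -473894 + \frac{185219470800}{41510347} = - \frac{19486284910418}{41510347}$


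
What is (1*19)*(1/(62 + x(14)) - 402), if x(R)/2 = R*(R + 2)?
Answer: -3895361/510 ≈ -7638.0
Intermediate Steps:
x(R) = 2*R*(2 + R) (x(R) = 2*(R*(R + 2)) = 2*(R*(2 + R)) = 2*R*(2 + R))
(1*19)*(1/(62 + x(14)) - 402) = (1*19)*(1/(62 + 2*14*(2 + 14)) - 402) = 19*(1/(62 + 2*14*16) - 402) = 19*(1/(62 + 448) - 402) = 19*(1/510 - 402) = 19*(-205019/510) = -3895361/510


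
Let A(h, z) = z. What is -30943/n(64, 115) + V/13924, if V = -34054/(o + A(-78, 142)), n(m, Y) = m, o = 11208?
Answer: -611269180957/1264299200 ≈ -483.48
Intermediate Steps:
V = -17027/5675 (V = -34054/(11208 + 142) = -34054/11350 = -34054*1/11350 = -17027/5675 ≈ -3.0004)
-30943/n(64, 115) + V/13924 = -30943/64 - 17027/5675/13924 = -30943*1/64 - 17027/5675*1/13924 = -30943/64 - 17027/79018700 = -611269180957/1264299200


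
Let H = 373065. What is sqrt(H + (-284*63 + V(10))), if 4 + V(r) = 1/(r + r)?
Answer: sqrt(35516905)/10 ≈ 595.96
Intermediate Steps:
V(r) = -4 + 1/(2*r) (V(r) = -4 + 1/(r + r) = -4 + 1/(2*r))
sqrt(H + (-284*63 + V(10))) = sqrt(373065 + (-284*63 + (-4 + (1/2)/10))) = sqrt(373065 + (-17892 + (-4 + (1/2)*(1/10)))) = sqrt(373065 + (-17892 + (-4 + 1/20))) = sqrt(373065 + (-17892 - 79/20)) = sqrt(373065 - 357919/20) = sqrt(7103381/20) = sqrt(35516905)/10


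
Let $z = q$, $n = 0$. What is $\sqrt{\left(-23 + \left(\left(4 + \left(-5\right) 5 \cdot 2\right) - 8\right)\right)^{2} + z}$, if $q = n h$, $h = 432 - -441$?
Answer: $77$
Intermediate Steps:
$h = 873$ ($h = 432 + 441 = 873$)
$q = 0$ ($q = 0 \cdot 873 = 0$)
$z = 0$
$\sqrt{\left(-23 + \left(\left(4 + \left(-5\right) 5 \cdot 2\right) - 8\right)\right)^{2} + z} = \sqrt{\left(-23 + \left(\left(4 + \left(-5\right) 5 \cdot 2\right) - 8\right)\right)^{2} + 0} = \sqrt{\left(-23 + \left(\left(4 - 50\right) - 8\right)\right)^{2} + 0} = \sqrt{\left(-23 - 54\right)^{2} + 0} = \sqrt{\left(-77\right)^{2} + 0} = \sqrt{5929 + 0} = \sqrt{5929} = 77$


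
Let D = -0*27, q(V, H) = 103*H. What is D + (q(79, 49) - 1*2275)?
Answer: 2772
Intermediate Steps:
D = 0 (D = -48*0 = 0)
D + (q(79, 49) - 1*2275) = 0 + (103*49 - 1*2275) = 0 + (5047 - 2275) = 0 + 2772 = 2772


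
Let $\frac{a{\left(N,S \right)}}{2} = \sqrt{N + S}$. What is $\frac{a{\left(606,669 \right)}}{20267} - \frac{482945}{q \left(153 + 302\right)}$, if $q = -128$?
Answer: $\frac{96589}{11648} + \frac{10 \sqrt{51}}{20267} \approx 8.2959$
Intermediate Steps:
$a{\left(N,S \right)} = 2 \sqrt{N + S}$
$\frac{a{\left(606,669 \right)}}{20267} - \frac{482945}{q \left(153 + 302\right)} = \frac{2 \sqrt{606 + 669}}{20267} - \frac{482945}{\left(-128\right) \left(153 + 302\right)} = 2 \sqrt{1275} \cdot \frac{1}{20267} - \frac{482945}{\left(-128\right) 455} = 2 \cdot 5 \sqrt{51} \cdot \frac{1}{20267} - \frac{482945}{-58240} = 10 \sqrt{51} \cdot \frac{1}{20267} - - \frac{96589}{11648} = \frac{10 \sqrt{51}}{20267} + \frac{96589}{11648} = \frac{96589}{11648} + \frac{10 \sqrt{51}}{20267}$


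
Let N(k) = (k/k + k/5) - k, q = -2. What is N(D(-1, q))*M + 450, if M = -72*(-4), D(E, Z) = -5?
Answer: 1890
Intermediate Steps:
M = 288
N(k) = 1 - 4*k/5 (N(k) = (1 + k*(1/5)) - k = (1 + k/5) - k = 1 - 4*k/5)
N(D(-1, q))*M + 450 = (1 - 4/5*(-5))*288 + 450 = (1 + 4)*288 + 450 = 5*288 + 450 = 1440 + 450 = 1890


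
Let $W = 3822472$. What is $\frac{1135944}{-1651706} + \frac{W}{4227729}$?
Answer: $\frac{755568273028}{3491482677837} \approx 0.2164$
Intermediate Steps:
$\frac{1135944}{-1651706} + \frac{W}{4227729} = \frac{1135944}{-1651706} + \frac{3822472}{4227729} = 1135944 \left(- \frac{1}{1651706}\right) + 3822472 \cdot \frac{1}{4227729} = - \frac{567972}{825853} + \frac{3822472}{4227729} = \frac{755568273028}{3491482677837}$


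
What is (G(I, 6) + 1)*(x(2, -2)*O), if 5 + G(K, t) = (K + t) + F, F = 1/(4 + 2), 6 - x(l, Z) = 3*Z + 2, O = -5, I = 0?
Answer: -325/3 ≈ -108.33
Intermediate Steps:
x(l, Z) = 4 - 3*Z (x(l, Z) = 6 - (3*Z + 2) = 6 - (2 + 3*Z) = 6 + (-2 - 3*Z) = 4 - 3*Z)
F = ⅙ (F = 1/6 = ⅙ ≈ 0.16667)
G(K, t) = -29/6 + K + t (G(K, t) = -5 + ((K + t) + ⅙) = -5 + (⅙ + K + t) = -29/6 + K + t)
(G(I, 6) + 1)*(x(2, -2)*O) = ((-29/6 + 0 + 6) + 1)*((4 - 3*(-2))*(-5)) = (7/6 + 1)*((4 + 6)*(-5)) = 13*(10*(-5))/6 = (13/6)*(-50) = -325/3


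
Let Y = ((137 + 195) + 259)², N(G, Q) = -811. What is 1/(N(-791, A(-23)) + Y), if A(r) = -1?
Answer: 1/348470 ≈ 2.8697e-6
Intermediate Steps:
Y = 349281 (Y = (332 + 259)² = 591² = 349281)
1/(N(-791, A(-23)) + Y) = 1/(-811 + 349281) = 1/348470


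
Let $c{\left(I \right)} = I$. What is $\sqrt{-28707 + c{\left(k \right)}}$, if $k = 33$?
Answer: $9 i \sqrt{354} \approx 169.33 i$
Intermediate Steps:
$\sqrt{-28707 + c{\left(k \right)}} = \sqrt{-28707 + 33} = \sqrt{-28674} = 9 i \sqrt{354}$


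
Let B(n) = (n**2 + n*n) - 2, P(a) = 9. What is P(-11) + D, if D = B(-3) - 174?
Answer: -149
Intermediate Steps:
B(n) = -2 + 2*n**2 (B(n) = (n**2 + n**2) - 2 = 2*n**2 - 2 = -2 + 2*n**2)
D = -158 (D = (-2 + 2*(-3)**2) - 174 = (-2 + 2*9) - 174 = (-2 + 18) - 174 = 16 - 174 = -158)
P(-11) + D = 9 - 158 = -149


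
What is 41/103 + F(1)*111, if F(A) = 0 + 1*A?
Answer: 11474/103 ≈ 111.40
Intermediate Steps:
F(A) = A (F(A) = 0 + A = A)
41/103 + F(1)*111 = 41/103 + 1*111 = 41*(1/103) + 111 = 41/103 + 111 = 11474/103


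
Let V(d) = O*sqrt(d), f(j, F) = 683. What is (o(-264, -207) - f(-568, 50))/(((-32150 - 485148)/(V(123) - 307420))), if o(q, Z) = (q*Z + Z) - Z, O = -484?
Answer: 8294960150/258649 + 13059530*sqrt(123)/258649 ≈ 32630.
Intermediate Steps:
V(d) = -484*sqrt(d)
o(q, Z) = Z*q (o(q, Z) = (Z*q + Z) - Z = (Z + Z*q) - Z = Z*q)
(o(-264, -207) - f(-568, 50))/(((-32150 - 485148)/(V(123) - 307420))) = (-207*(-264) - 1*683)/(((-32150 - 485148)/(-484*sqrt(123) - 307420))) = (54648 - 683)/((-517298/(-307420 - 484*sqrt(123)))) = 53965*(153710/258649 + 242*sqrt(123)/258649) = 8294960150/258649 + 13059530*sqrt(123)/258649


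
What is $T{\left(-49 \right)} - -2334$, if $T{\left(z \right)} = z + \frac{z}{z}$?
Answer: $2286$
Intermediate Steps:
$T{\left(z \right)} = 1 + z$ ($T{\left(z \right)} = z + 1 = 1 + z$)
$T{\left(-49 \right)} - -2334 = \left(1 - 49\right) - -2334 = -48 + 2334 = 2286$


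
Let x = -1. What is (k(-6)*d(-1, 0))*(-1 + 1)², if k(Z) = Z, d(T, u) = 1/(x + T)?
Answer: 0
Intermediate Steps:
d(T, u) = 1/(-1 + T)
(k(-6)*d(-1, 0))*(-1 + 1)² = (-6/(-1 - 1))*(-1 + 1)² = -6/(-2)*0² = -6*(-½)*0 = 3*0 = 0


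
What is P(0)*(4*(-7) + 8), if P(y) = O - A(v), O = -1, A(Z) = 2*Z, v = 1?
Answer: 60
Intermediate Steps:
P(y) = -3 (P(y) = -1 - 2 = -3)
P(0)*(4*(-7) + 8) = -3*(4*(-7) + 8) = -3*(-28 + 8) = -3*(-20) = 60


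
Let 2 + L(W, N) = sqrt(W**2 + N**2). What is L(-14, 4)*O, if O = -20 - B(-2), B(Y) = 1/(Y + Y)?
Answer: 79/2 - 79*sqrt(53)/2 ≈ -248.06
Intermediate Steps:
B(Y) = 1/(2*Y)
L(W, N) = -2 + sqrt(N**2 + W**2) (L(W, N) = -2 + sqrt(W**2 + N**2) = -2 + sqrt(N**2 + W**2))
O = -79/4 (O = -20 - 1/(2*(-2)) = -20 - (-1)/(2*2) = -20 - 1*(-1/4) = -20 + 1/4 = -79/4 ≈ -19.750)
L(-14, 4)*O = (-2 + sqrt(4**2 + (-14)**2))*(-79/4) = (-2 + sqrt(16 + 196))*(-79/4) = (-2 + sqrt(212))*(-79/4) = (-2 + 2*sqrt(53))*(-79/4) = 79/2 - 79*sqrt(53)/2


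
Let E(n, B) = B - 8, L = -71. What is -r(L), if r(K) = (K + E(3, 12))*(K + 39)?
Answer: -2144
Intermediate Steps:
E(n, B) = -8 + B
r(K) = (4 + K)*(39 + K) (r(K) = (K + (-8 + 12))*(K + 39) = (K + 4)*(39 + K) = (4 + K)*(39 + K))
-r(L) = -(156 + (-71)² + 43*(-71)) = -(156 + 5041 - 3053) = -1*2144 = -2144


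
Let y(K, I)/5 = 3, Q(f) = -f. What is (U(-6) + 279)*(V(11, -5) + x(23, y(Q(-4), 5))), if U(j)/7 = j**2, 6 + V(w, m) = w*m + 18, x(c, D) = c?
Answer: -10620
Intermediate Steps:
y(K, I) = 15 (y(K, I) = 5*3 = 15)
V(w, m) = 12 + m*w (V(w, m) = -6 + (w*m + 18) = -6 + (m*w + 18) = -6 + (18 + m*w) = 12 + m*w)
U(j) = 7*j**2
(U(-6) + 279)*(V(11, -5) + x(23, y(Q(-4), 5))) = (7*(-6)**2 + 279)*((12 - 5*11) + 23) = (7*36 + 279)*((12 - 55) + 23) = (252 + 279)*(-43 + 23) = 531*(-20) = -10620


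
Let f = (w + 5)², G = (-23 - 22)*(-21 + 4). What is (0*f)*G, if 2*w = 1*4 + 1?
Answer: 0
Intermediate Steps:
w = 5/2 (w = (1*4 + 1)/2 = (4 + 1)/2 = (½)*5 = 5/2 ≈ 2.5000)
G = 765 (G = -45*(-17) = 765)
f = 225/4 (f = (5/2 + 5)² = (15/2)² = 225/4 ≈ 56.250)
(0*f)*G = (0*(225/4))*765 = 0*765 = 0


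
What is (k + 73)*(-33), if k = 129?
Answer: -6666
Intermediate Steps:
(k + 73)*(-33) = (129 + 73)*(-33) = 202*(-33) = -6666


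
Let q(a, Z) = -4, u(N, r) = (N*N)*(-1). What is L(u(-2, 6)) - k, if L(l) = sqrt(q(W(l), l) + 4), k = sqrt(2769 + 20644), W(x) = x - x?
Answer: -sqrt(23413) ≈ -153.01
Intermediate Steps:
W(x) = 0
u(N, r) = -N**2 (u(N, r) = N**2*(-1) = -N**2)
k = sqrt(23413) ≈ 153.01
L(l) = 0 (L(l) = sqrt(-4 + 4) = sqrt(0) = 0)
L(u(-2, 6)) - k = 0 - sqrt(23413) = -sqrt(23413)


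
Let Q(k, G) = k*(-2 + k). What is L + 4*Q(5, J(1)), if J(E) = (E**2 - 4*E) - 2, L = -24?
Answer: 36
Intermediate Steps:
J(E) = -2 + E**2 - 4*E
L + 4*Q(5, J(1)) = -24 + 4*(5*(-2 + 5)) = -24 + 4*(5*3) = -24 + 4*15 = -24 + 60 = 36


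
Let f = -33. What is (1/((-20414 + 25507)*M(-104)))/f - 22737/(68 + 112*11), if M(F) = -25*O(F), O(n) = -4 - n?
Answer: -1837204256/105043125 ≈ -17.490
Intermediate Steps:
M(F) = 100 + 25*F (M(F) = -25*(-4 - F) = 100 + 25*F)
(1/((-20414 + 25507)*M(-104)))/f - 22737/(68 + 112*11) = (1/((-20414 + 25507)*(100 + 25*(-104))))/(-33) - 22737/(68 + 112*11) = (1/(5093*(100 - 2600)))*(-1/33) - 22737/(68 + 1232) = ((1/5093)/(-2500))*(-1/33) - 22737/1300 = ((1/5093)*(-1/2500))*(-1/33) - 22737*1/1300 = -1/12732500*(-1/33) - 1749/100 = 1/420172500 - 1749/100 = -1837204256/105043125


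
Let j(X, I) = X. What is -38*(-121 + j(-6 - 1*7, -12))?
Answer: 5092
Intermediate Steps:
-38*(-121 + j(-6 - 1*7, -12)) = -38*(-121 + (-6 - 1*7)) = -38*(-121 + (-6 - 7)) = -38*(-121 - 13) = -38*(-134) = 5092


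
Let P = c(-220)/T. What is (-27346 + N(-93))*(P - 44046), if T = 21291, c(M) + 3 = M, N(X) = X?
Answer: 25731844447351/21291 ≈ 1.2086e+9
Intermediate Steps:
c(M) = -3 + M
P = -223/21291 (P = (-3 - 220)/21291 = -223*1/21291 = -223/21291 ≈ -0.010474)
(-27346 + N(-93))*(P - 44046) = (-27346 - 93)*(-223/21291 - 44046) = -27439*(-937783609/21291) = 25731844447351/21291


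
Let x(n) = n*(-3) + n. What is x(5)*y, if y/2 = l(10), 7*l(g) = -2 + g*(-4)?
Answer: 120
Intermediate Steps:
l(g) = -2/7 - 4*g/7 (l(g) = (-2 + g*(-4))/7 = (-2 - 4*g)/7 = -2/7 - 4*g/7)
y = -12 (y = 2*(-2/7 - 4/7*10) = 2*(-2/7 - 40/7) = 2*(-6) = -12)
x(n) = -2*n (x(n) = -3*n + n = -2*n)
x(5)*y = -2*5*(-12) = -10*(-12) = 120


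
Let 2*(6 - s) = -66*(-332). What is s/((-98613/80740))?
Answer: 294701000/32871 ≈ 8965.4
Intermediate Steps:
s = -10950 (s = 6 - (-33)*(-332) = 6 - ½*21912 = 6 - 10956 = -10950)
s/((-98613/80740)) = -10950/((-98613/80740)) = -10950/((-98613*1/80740)) = -10950/(-98613/80740) = -10950*(-80740/98613) = 294701000/32871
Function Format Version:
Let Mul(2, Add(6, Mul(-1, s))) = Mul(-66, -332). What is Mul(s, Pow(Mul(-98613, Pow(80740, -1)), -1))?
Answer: Rational(294701000, 32871) ≈ 8965.4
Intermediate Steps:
s = -10950 (s = Add(6, Mul(Rational(-1, 2), Mul(-66, -332))) = Add(6, Mul(Rational(-1, 2), 21912)) = Add(6, -10956) = -10950)
Mul(s, Pow(Mul(-98613, Pow(80740, -1)), -1)) = Mul(-10950, Pow(Mul(-98613, Pow(80740, -1)), -1)) = Mul(-10950, Pow(Mul(-98613, Rational(1, 80740)), -1)) = Mul(-10950, Pow(Rational(-98613, 80740), -1)) = Mul(-10950, Rational(-80740, 98613)) = Rational(294701000, 32871)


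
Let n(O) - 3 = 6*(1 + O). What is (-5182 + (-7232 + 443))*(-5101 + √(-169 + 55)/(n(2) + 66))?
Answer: 61064071 - 11971*I*√114/87 ≈ 6.1064e+7 - 1469.1*I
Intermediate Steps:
n(O) = 9 + 6*O (n(O) = 3 + 6*(1 + O) = 3 + (6 + 6*O) = 9 + 6*O)
(-5182 + (-7232 + 443))*(-5101 + √(-169 + 55)/(n(2) + 66)) = (-5182 + (-7232 + 443))*(-5101 + √(-169 + 55)/((9 + 6*2) + 66)) = (-5182 - 6789)*(-5101 + √(-114)/((9 + 12) + 66)) = -11971*(-5101 + (I*√114)/(21 + 66)) = -11971*(-5101 + (I*√114)/87) = -11971*(-5101 + (I*√114)*(1/87)) = -11971*(-5101 + I*√114/87) = 61064071 - 11971*I*√114/87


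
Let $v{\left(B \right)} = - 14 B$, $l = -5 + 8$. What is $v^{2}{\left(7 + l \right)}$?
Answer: $19600$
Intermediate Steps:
$l = 3$
$v^{2}{\left(7 + l \right)} = \left(- 14 \left(7 + 3\right)\right)^{2} = \left(\left(-14\right) 10\right)^{2} = \left(-140\right)^{2} = 19600$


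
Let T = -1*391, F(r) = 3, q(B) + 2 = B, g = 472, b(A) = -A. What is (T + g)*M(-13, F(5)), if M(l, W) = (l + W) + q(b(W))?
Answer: -1215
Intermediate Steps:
q(B) = -2 + B
M(l, W) = -2 + l (M(l, W) = (l + W) + (-2 - W) = (W + l) + (-2 - W) = -2 + l)
T = -391
(T + g)*M(-13, F(5)) = (-391 + 472)*(-2 - 13) = 81*(-15) = -1215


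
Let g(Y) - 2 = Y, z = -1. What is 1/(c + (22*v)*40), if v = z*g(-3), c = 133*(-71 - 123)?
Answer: -1/24922 ≈ -4.0125e-5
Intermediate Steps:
g(Y) = 2 + Y
c = -25802 (c = 133*(-194) = -25802)
v = 1 (v = -(2 - 3) = -1*(-1) = 1)
1/(c + (22*v)*40) = 1/(-25802 + (22*1)*40) = 1/(-25802 + 22*40) = 1/(-25802 + 880) = 1/(-24922) = -1/24922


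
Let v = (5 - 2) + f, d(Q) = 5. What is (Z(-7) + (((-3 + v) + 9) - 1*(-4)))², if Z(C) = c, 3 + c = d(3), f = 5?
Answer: 400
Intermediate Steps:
v = 8 (v = (5 - 2) + 5 = 3 + 5 = 8)
c = 2 (c = -3 + 5 = 2)
Z(C) = 2
(Z(-7) + (((-3 + v) + 9) - 1*(-4)))² = (2 + (((-3 + 8) + 9) - 1*(-4)))² = (2 + ((5 + 9) + 4))² = (2 + (14 + 4))² = (2 + 18)² = 20² = 400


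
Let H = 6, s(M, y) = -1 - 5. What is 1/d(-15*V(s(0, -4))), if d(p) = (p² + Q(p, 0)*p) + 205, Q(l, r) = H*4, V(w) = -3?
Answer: 1/3310 ≈ 0.00030211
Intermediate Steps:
s(M, y) = -6
Q(l, r) = 24 (Q(l, r) = 6*4 = 24)
d(p) = 205 + p² + 24*p (d(p) = (p² + 24*p) + 205 = 205 + p² + 24*p)
1/d(-15*V(s(0, -4))) = 1/(205 + (-15*(-3))² + 24*(-15*(-3))) = 1/(205 + 45² + 24*45) = 1/(205 + 2025 + 1080) = 1/3310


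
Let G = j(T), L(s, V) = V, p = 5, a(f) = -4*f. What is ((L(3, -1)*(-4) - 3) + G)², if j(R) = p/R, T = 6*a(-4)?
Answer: 10201/9216 ≈ 1.1069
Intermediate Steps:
T = 96 (T = 6*(-4*(-4)) = 6*16 = 96)
j(R) = 5/R
G = 5/96 ≈ 0.052083
((L(3, -1)*(-4) - 3) + G)² = ((-1*(-4) - 3) + 5/96)² = ((4 - 3) + 5/96)² = (1 + 5/96)² = (101/96)² = 10201/9216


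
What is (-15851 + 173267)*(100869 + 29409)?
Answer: 20507841648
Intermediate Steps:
(-15851 + 173267)*(100869 + 29409) = 157416*130278 = 20507841648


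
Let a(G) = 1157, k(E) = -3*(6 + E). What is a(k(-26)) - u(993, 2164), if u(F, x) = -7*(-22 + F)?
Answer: 7954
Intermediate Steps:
u(F, x) = 154 - 7*F
k(E) = -18 - 3*E
a(k(-26)) - u(993, 2164) = 1157 - (154 - 7*993) = 1157 - (154 - 6951) = 1157 - 1*(-6797) = 1157 + 6797 = 7954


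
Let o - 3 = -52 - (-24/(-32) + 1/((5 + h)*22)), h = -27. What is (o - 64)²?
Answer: 757735729/58564 ≈ 12939.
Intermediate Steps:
o = -12039/242 (o = 3 + (-52 - (-24/(-32) + 1/((5 - 27)*22))) = 3 + (-52 - (-24*(-1/32) + (1/22)/(-22))) = 3 + (-52 - (¾ - 1/22*1/22)) = 3 + (-52 - (¾ - 1/484)) = 3 + (-52 - 1*181/242) = 3 + (-52 - 181/242) = 3 - 12765/242 = -12039/242 ≈ -49.748)
(o - 64)² = (-12039/242 - 64)² = (-27527/242)² = 757735729/58564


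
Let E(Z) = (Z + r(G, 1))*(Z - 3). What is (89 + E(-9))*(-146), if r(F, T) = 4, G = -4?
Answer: -21754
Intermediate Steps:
E(Z) = (-3 + Z)*(4 + Z) (E(Z) = (Z + 4)*(Z - 3) = (4 + Z)*(-3 + Z) = (-3 + Z)*(4 + Z))
(89 + E(-9))*(-146) = (89 + (-12 - 9 + (-9)²))*(-146) = (89 + (-12 - 9 + 81))*(-146) = (89 + 60)*(-146) = 149*(-146) = -21754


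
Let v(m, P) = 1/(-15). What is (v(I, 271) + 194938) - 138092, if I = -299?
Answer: 852689/15 ≈ 56846.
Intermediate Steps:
v(m, P) = -1/15
(v(I, 271) + 194938) - 138092 = (-1/15 + 194938) - 138092 = 2924069/15 - 138092 = 852689/15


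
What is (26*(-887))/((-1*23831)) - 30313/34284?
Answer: 68268505/817022004 ≈ 0.083558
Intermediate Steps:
(26*(-887))/((-1*23831)) - 30313/34284 = -23062/(-23831) - 30313*1/34284 = -23062*(-1/23831) - 30313/34284 = 23062/23831 - 30313/34284 = 68268505/817022004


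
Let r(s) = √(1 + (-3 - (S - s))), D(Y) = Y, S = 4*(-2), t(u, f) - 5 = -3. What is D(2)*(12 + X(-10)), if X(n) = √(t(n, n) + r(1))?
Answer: 24 + 2*√(2 + √7) ≈ 28.311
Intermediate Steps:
t(u, f) = 2 (t(u, f) = 5 - 3 = 2)
S = -8
r(s) = √(6 + s) (r(s) = √(1 + (-3 - (-8 - s))) = √(1 + (-3 + (8 + s))) = √(1 + (5 + s)) = √(6 + s))
X(n) = √(2 + √7) (X(n) = √(2 + √(6 + 1)) = √(2 + √7))
D(2)*(12 + X(-10)) = 2*(12 + √(2 + √7)) = 24 + 2*√(2 + √7)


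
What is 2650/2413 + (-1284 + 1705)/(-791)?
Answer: 1080277/1908683 ≈ 0.56598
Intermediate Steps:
2650/2413 + (-1284 + 1705)/(-791) = 2650*(1/2413) + 421*(-1/791) = 2650/2413 - 421/791 = 1080277/1908683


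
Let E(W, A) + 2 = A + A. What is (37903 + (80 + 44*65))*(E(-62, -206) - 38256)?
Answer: -1579398810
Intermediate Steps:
E(W, A) = -2 + 2*A (E(W, A) = -2 + (A + A) = -2 + 2*A)
(37903 + (80 + 44*65))*(E(-62, -206) - 38256) = (37903 + (80 + 44*65))*((-2 + 2*(-206)) - 38256) = (37903 + (80 + 2860))*((-2 - 412) - 38256) = (37903 + 2940)*(-414 - 38256) = 40843*(-38670) = -1579398810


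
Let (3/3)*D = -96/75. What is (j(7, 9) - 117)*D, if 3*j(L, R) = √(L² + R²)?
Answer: 3744/25 - 32*√130/75 ≈ 144.90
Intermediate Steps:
D = -32/25 (D = -96/75 = -96*1/75 = -32/25 ≈ -1.2800)
j(L, R) = √(L² + R²)/3
(j(7, 9) - 117)*D = (√(7² + 9²)/3 - 117)*(-32/25) = (√(49 + 81)/3 - 117)*(-32/25) = (√130/3 - 117)*(-32/25) = (-117 + √130/3)*(-32/25) = 3744/25 - 32*√130/75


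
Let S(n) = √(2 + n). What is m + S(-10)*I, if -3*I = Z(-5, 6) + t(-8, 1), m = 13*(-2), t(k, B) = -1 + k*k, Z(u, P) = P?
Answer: -26 - 46*I*√2 ≈ -26.0 - 65.054*I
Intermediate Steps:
t(k, B) = -1 + k²
m = -26
I = -23 (I = -(6 + (-1 + (-8)²))/3 = -(6 + (-1 + 64))/3 = -(6 + 63)/3 = -⅓*69 = -23)
m + S(-10)*I = -26 + √(2 - 10)*(-23) = -26 + √(-8)*(-23) = -26 + (2*I*√2)*(-23) = -26 - 46*I*√2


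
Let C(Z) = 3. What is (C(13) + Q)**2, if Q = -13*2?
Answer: 529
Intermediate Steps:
Q = -26
(C(13) + Q)**2 = (3 - 26)**2 = (-23)**2 = 529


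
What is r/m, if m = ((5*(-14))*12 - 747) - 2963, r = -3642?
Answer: 1821/2275 ≈ 0.80044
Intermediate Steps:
m = -4550 (m = (-70*12 - 747) - 2963 = (-840 - 747) - 2963 = -1587 - 2963 = -4550)
r/m = -3642/(-4550) = -3642*(-1/4550) = 1821/2275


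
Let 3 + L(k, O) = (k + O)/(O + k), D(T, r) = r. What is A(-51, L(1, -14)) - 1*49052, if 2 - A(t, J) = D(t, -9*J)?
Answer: -49068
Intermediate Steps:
L(k, O) = -2 (L(k, O) = -3 + (k + O)/(O + k) = -3 + (O + k)/(O + k) = -3 + 1 = -2)
A(t, J) = 2 + 9*J (A(t, J) = 2 - (-9)*J = 2 + 9*J)
A(-51, L(1, -14)) - 1*49052 = (2 + 9*(-2)) - 1*49052 = (2 - 18) - 49052 = -16 - 49052 = -49068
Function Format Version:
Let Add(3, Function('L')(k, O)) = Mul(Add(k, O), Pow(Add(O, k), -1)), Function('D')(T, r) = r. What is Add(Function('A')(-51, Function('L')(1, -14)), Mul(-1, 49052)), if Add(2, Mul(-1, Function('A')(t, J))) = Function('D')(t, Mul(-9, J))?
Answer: -49068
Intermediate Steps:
Function('L')(k, O) = -2 (Function('L')(k, O) = Add(-3, Mul(Add(k, O), Pow(Add(O, k), -1))) = Add(-3, Mul(Add(O, k), Pow(Add(O, k), -1))) = Add(-3, 1) = -2)
Function('A')(t, J) = Add(2, Mul(9, J)) (Function('A')(t, J) = Add(2, Mul(-1, Mul(-9, J))) = Add(2, Mul(9, J)))
Add(Function('A')(-51, Function('L')(1, -14)), Mul(-1, 49052)) = Add(Add(2, Mul(9, -2)), Mul(-1, 49052)) = Add(Add(2, -18), -49052) = Add(-16, -49052) = -49068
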